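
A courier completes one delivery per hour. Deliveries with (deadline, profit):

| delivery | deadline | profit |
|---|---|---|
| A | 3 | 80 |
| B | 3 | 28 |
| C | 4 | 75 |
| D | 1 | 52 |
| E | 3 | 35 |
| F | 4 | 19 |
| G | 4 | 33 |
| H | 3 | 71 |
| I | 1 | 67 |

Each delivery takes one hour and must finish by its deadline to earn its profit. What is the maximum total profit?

By profit: A(d3,80), C(d4,75), H(d3,71), I(d1,67), D(d1,52), E(d3,35), G(d4,33), B(d3,28), F(d4,19)
A→slot 3; C→slot 4; H→slot 2; I→slot 1; D skipped; E skipped; G skipped; B skipped; F skipped.
Profit = 67 + 71 + 80 + 75 = 293

293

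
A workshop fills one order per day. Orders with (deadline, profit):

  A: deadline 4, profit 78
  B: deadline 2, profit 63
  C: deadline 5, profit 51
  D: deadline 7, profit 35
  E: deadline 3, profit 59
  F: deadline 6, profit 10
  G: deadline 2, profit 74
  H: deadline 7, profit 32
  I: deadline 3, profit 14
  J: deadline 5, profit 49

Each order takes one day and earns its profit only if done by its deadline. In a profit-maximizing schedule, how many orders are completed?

7

Take jobs in profit order; each goes to the latest open slot no later than its deadline.
Profit order: A=78 G=74 B=63 E=59 C=51 J=49 D=35 H=32 I=14 F=10
Assign: A→slot 4, G→slot 2, B→slot 1, E→slot 3, C→slot 5, J skipped, D→slot 7, H→slot 6, I skipped, F skipped.
Slots: [1:B] [2:G] [3:E] [4:A] [5:C] [6:H] [7:D]
7 of 10 scheduled.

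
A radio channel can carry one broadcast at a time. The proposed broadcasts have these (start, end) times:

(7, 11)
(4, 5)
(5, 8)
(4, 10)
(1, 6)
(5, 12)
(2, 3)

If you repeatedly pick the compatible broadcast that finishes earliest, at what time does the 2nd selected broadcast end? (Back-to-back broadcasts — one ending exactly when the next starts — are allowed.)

5

Sorted by end: (2,3)  (4,5)  (1,6)  (5,8)  (4,10)  (7,11)  (5,12)
take (2,3); take (4,5); take (5,8); skip (4,10); skip (7,11).
Selected: (2,3) (4,5) (5,8)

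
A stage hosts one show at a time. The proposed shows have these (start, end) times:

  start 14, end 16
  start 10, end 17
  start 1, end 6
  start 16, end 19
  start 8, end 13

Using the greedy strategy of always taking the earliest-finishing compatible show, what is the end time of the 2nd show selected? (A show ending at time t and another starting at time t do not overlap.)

13

By end time: (1,6), (8,13), (14,16), (10,17), (16,19).
Pick (1,6); next start ≥ 6 → (8,13); next start ≥ 13 → (14,16); next start ≥ 16 → (16,19).
Selected: (1,6) (8,13) (14,16) (16,19)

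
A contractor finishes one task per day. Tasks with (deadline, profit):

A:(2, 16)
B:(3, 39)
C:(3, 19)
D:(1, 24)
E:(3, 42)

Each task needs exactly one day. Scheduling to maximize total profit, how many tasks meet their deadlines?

3

Sort by profit descending; place each in the latest free slot ≤ its deadline.
Profit order: E=42 B=39 D=24 C=19 A=16
Assign: E→slot 3, B→slot 2, D→slot 1, C skipped, A skipped.
Slots: [1:D] [2:B] [3:E]
3 of 5 scheduled.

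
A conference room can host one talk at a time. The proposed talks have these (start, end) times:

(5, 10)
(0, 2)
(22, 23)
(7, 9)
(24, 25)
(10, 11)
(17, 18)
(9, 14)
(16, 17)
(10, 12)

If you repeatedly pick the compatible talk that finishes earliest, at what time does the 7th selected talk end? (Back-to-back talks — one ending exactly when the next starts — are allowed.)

By end time: (0,2), (7,9), (5,10), (10,11), (10,12), (9,14), (16,17), (17,18), (22,23), (24,25).
Pick (0,2); next start ≥ 2 → (7,9); next start ≥ 9 → (10,11); next start ≥ 11 → (16,17); next start ≥ 17 → (17,18); next start ≥ 18 → (22,23); next start ≥ 23 → (24,25).
Selected: (0,2) (7,9) (10,11) (16,17) (17,18) (22,23) (24,25)

25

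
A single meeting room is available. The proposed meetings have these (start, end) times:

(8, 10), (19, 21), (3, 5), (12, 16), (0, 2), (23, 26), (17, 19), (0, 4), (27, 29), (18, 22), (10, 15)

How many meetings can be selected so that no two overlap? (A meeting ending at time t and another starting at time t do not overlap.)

8

Sort by end time and greedily take each interval whose start is ≥ the last chosen end.
Sorted by end: (0,2)  (0,4)  (3,5)  (8,10)  (10,15)  (12,16)  (17,19)  (19,21)  (18,22)  (23,26)  (27,29)
take (0,2); skip (0,4); take (3,5); take (8,10); take (10,15); skip (12,16); take (17,19); take (19,21); skip (18,22); take (23,26); take (27,29).
Selected 8 meetings.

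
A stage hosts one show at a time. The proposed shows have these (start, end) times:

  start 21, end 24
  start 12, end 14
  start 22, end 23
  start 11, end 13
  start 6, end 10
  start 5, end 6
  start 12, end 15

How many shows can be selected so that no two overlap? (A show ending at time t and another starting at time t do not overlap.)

4

Sort by end time and greedily take each interval whose start is ≥ the last chosen end.
Sorted by end: (5,6)  (6,10)  (11,13)  (12,14)  (12,15)  (22,23)  (21,24)
take (5,6); take (6,10); take (11,13); skip (12,15); take (22,23); skip (21,24).
Selected 4 shows.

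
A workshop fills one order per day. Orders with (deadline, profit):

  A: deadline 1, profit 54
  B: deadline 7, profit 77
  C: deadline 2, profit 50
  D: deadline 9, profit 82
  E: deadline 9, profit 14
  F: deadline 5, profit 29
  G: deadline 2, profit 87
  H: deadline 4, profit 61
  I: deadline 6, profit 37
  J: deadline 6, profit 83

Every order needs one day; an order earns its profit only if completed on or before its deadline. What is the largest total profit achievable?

Take jobs in profit order; each goes to the latest open slot no later than its deadline.
Profit order: G=87 J=83 D=82 B=77 H=61 A=54 C=50 I=37 F=29 E=14
Assign: G→slot 2, J→slot 6, D→slot 9, B→slot 7, H→slot 4, A→slot 1, C skipped, I→slot 5, F→slot 3, E→slot 8.
Slots: [1:A] [2:G] [3:F] [4:H] [5:I] [6:J] [7:B] [8:E] [9:D]
Profit = 54 + 87 + 29 + 61 + 37 + 83 + 77 + 14 + 82 = 524

524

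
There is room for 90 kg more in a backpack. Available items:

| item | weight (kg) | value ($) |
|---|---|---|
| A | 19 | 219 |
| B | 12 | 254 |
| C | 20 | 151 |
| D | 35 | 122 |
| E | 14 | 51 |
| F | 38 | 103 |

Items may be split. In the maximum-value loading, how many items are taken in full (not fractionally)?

Greedy by value/weight ratio, highest first.
Ratios (sorted): B 21.17, A 11.53, C 7.55, E 3.64, D 3.49, F 2.71
take B (12 @ 254); take A (19 @ 219); take C (20 @ 151); take E (14 @ 51); take 25/35 of D → 87.14. Capacity used 90/90.
4 item(s) taken whole; one partial (take 25/35 of D).

4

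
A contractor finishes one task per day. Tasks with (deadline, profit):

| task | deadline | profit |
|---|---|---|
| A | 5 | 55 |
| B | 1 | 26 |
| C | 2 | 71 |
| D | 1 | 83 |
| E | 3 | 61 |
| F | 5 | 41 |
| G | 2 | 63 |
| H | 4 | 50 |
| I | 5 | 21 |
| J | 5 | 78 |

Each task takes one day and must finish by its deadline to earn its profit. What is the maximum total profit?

Profit order: D=83 J=78 C=71 G=63 E=61 A=55 H=50 F=41 B=26 I=21
Assign: D→slot 1, J→slot 5, C→slot 2, G skipped, E→slot 3, A→slot 4, H skipped, F skipped, B skipped, I skipped.
Slots: [1:D] [2:C] [3:E] [4:A] [5:J]
Profit = 83 + 71 + 61 + 55 + 78 = 348

348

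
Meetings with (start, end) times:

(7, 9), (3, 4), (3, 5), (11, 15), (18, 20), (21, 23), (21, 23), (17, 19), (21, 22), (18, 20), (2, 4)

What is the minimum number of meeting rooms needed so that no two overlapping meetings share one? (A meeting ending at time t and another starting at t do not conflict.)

The answer is the maximum number of intervals overlapping at any instant.
starts: [2, 3, 3, 7, 11, 17, 18, 18, 21, 21, 21]
ends:   [4, 4, 5, 9, 15, 19, 20, 20, 22, 23, 23]
s2→1 s3→2 s3→3  — peak 3.

3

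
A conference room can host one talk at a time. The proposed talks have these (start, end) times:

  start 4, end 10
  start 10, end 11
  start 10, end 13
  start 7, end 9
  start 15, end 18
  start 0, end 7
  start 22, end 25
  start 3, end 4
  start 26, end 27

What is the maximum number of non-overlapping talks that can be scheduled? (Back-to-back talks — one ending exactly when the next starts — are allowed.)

Order by finish time; keep every interval that doesn't clash with the previous kept one.
By end time: (3,4), (0,7), (7,9), (4,10), (10,11), (10,13), (15,18), (22,25), (26,27).
Pick (3,4); next start ≥ 4 → (7,9); next start ≥ 9 → (10,11); next start ≥ 11 → (15,18); next start ≥ 18 → (22,25); next start ≥ 25 → (26,27).
Selected 6 talks.

6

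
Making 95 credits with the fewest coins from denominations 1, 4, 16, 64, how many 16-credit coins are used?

1

95 = 1×64 + 1×16 + 3×4 + 3×1
Count of 16: 1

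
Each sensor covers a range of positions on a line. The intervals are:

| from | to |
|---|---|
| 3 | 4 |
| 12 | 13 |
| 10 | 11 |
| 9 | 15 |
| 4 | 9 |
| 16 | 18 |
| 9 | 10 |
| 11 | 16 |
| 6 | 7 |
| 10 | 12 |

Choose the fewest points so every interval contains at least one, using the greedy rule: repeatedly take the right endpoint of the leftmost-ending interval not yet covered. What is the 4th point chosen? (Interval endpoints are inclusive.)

13

Process intervals by earliest right end; each time one isn't hit yet, stab at its right endpoint.
Sorted: [3,4] [6,7] [4,9] [9,10] [10,11] [10,12] [12,13] [9,15] [11,16] [16,18]
{[3,4]} hit by 4; {[6,7],[4,9]} hit by 7; {[9,10],[10,11],[10,12]} hit by 10; {[12,13],[9,15],[11,16]} hit by 13; {[16,18]} hit by 18.
Points: 4, 7, 10, 13, 18 (5 total).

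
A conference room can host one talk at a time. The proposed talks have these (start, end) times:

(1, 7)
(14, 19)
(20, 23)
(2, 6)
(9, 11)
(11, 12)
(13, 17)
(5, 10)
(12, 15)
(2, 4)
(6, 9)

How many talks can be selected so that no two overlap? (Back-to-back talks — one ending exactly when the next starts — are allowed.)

Sort by end time and greedily take each interval whose start is ≥ the last chosen end.
By end time: (2,4), (2,6), (1,7), (6,9), (5,10), (9,11), (11,12), (12,15), (13,17), (14,19), (20,23).
Pick (2,4); next start ≥ 4 → (6,9); next start ≥ 9 → (9,11); next start ≥ 11 → (11,12); next start ≥ 12 → (12,15); next start ≥ 15 → (20,23).
Selected 6 talks.

6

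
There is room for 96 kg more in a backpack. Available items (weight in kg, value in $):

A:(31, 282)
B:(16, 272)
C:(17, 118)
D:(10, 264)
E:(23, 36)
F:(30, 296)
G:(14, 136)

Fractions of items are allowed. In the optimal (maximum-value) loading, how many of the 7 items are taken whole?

Greedy by value/weight ratio, highest first.
Ratios (sorted): D 26.40, B 17.00, F 9.87, G 9.71, A 9.10, C 6.94, E 1.57
take D (10 @ 264); take B (16 @ 272); take F (30 @ 296); take G (14 @ 136); take 26/31 of A → 236.52. Capacity used 96/96.
4 item(s) taken whole; one partial (take 26/31 of A).

4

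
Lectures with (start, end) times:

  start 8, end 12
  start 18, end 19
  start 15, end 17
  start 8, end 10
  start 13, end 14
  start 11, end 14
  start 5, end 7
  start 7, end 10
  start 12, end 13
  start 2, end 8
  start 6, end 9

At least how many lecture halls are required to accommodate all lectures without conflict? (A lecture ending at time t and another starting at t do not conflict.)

starts: [2, 5, 6, 7, 8, 8, 11, 12, 13, 15, 18]
ends:   [7, 8, 9, 10, 10, 12, 13, 14, 14, 17, 19]
s2→1 s5→2 s6→3 e7→2 s7→3 e8→2 s8→3 s8→4  — peak 4.

4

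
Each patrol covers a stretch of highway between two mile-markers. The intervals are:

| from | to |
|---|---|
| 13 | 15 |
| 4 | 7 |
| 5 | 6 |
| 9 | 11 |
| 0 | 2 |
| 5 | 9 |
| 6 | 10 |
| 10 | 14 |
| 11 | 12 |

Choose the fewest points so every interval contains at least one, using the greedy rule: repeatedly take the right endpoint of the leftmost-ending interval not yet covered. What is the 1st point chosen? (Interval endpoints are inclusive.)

Process intervals by earliest right end; each time one isn't hit yet, stab at its right endpoint.
Sorted: [0,2] [5,6] [4,7] [5,9] [6,10] [9,11] [11,12] [10,14] [13,15]
{[0,2]} hit by 2; {[5,6],[4,7],[5,9],[6,10]} hit by 6; {[9,11],[11,12],[10,14]} hit by 11; {[13,15]} hit by 15.
Points: 2, 6, 11, 15 (4 total).

2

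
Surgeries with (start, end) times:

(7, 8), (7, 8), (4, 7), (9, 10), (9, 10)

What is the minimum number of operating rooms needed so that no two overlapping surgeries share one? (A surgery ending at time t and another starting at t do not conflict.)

2

Events (time:±→running): 4:+→1 7:-→0 7:+→1 7:+→2 … peak 2.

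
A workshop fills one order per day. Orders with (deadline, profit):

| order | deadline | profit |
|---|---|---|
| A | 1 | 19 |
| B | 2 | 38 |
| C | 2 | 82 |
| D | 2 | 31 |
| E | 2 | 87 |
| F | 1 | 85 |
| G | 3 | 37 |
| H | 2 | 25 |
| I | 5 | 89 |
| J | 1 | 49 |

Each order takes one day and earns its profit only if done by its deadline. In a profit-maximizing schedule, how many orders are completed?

Take jobs in profit order; each goes to the latest open slot no later than its deadline.
Profit order: I=89 E=87 F=85 C=82 J=49 B=38 G=37 D=31 H=25 A=19
Assign: I→slot 5, E→slot 2, F→slot 1, C skipped, J skipped, B skipped, G→slot 3, D skipped, H skipped, A skipped.
Slots: [1:F] [2:E] [3:G] [5:I]
4 of 10 scheduled.

4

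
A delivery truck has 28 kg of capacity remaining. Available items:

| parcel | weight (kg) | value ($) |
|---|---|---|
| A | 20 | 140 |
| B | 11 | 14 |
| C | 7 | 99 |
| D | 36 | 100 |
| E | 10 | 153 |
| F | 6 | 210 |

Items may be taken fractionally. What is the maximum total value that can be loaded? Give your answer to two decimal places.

Ratios (sorted): F 35.00, E 15.30, C 14.14, A 7.00, D 2.78, B 1.27
take F (6 @ 210); take E (10 @ 153); take C (7 @ 99); take 5/20 of A → 35.00. Capacity used 28/28.
Total value = 497.00

497.00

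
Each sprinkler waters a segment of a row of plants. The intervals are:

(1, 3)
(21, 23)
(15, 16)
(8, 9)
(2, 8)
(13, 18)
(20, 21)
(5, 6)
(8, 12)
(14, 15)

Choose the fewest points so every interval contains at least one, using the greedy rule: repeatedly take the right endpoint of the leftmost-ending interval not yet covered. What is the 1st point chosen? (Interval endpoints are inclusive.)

3

Process intervals by earliest right end; each time one isn't hit yet, stab at its right endpoint.
Sorted: [1,3] [5,6] [2,8] [8,9] [8,12] [14,15] [15,16] [13,18] [20,21] [21,23]
{[1,3]} hit by 3; {[5,6],[2,8]} hit by 6; {[8,9],[8,12]} hit by 9; {[14,15],[15,16],[13,18]} hit by 15; {[20,21],[21,23]} hit by 21.
Points: 3, 6, 9, 15, 21 (5 total).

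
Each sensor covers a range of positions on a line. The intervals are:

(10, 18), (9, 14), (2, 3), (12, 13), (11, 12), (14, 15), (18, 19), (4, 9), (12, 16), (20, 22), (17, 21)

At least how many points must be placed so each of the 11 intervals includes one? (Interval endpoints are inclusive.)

6

By right end: [2,3]  [4,9]  [11,12]  [12,13]  [9,14]  [14,15]  [12,16]  [10,18]  [18,19]  [17,21]  [20,22]
[2,3] uncovered → point at 3; [4,9] uncovered → point at 9; [11,12] uncovered → point at 12; [14,15] uncovered → point at 15; [18,19] uncovered → point at 19; [20,22] uncovered → point at 22.
Points: 3, 9, 12, 15, 19, 22 (6 total).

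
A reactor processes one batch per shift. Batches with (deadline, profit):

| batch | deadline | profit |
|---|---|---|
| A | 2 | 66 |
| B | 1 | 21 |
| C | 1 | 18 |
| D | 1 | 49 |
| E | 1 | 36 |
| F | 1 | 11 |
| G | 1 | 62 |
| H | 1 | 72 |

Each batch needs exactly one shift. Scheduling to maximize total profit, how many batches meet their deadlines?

By profit: H(d1,72), A(d2,66), G(d1,62), D(d1,49), E(d1,36), B(d1,21), C(d1,18), F(d1,11)
H→slot 1; A→slot 2; G skipped; D skipped; E skipped; B skipped; C skipped; F skipped.
2 of 8 scheduled.

2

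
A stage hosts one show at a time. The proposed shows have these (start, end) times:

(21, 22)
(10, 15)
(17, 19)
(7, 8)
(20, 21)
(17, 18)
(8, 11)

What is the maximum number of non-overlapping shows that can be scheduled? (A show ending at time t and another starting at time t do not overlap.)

Sort by end time and greedily take each interval whose start is ≥ the last chosen end.
Sorted by end: (7,8)  (8,11)  (10,15)  (17,18)  (17,19)  (20,21)  (21,22)
take (7,8); take (8,11); take (17,18); take (20,21); take (21,22).
Selected 5 shows.

5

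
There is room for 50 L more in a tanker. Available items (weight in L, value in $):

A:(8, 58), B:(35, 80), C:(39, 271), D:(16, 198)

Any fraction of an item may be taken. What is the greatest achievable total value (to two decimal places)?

436.67

Greedy by value/weight ratio, highest first.
Ratios (sorted): D 12.38, A 7.25, C 6.95, B 2.29
take D (16 @ 198); take A (8 @ 58); take 26/39 of C → 180.67. Capacity used 50/50.
Total value = 436.67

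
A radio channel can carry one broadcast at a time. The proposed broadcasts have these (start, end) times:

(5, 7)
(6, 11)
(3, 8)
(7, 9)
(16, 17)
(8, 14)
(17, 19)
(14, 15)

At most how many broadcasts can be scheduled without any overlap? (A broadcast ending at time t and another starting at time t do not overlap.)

5

By end time: (5,7), (3,8), (7,9), (6,11), (8,14), (14,15), (16,17), (17,19).
Pick (5,7); next start ≥ 7 → (7,9); next start ≥ 9 → (14,15); next start ≥ 15 → (16,17); next start ≥ 17 → (17,19).
Selected 5 broadcasts.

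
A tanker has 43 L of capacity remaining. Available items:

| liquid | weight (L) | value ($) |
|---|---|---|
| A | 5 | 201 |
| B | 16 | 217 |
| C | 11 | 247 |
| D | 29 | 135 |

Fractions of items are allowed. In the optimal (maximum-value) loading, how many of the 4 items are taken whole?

3

Sort by value per unit weight and fill in that order.
Order: A (201/5=40.20) > C (247/11=22.45) > B (217/16=13.56) > D (135/29=4.66)
Fill: take A (5 @ 201) → take C (11 @ 247) → take B (16 @ 217) → take 11/29 of D → 51.21; 43/43 used.
3 item(s) taken whole; one partial (take 11/29 of D).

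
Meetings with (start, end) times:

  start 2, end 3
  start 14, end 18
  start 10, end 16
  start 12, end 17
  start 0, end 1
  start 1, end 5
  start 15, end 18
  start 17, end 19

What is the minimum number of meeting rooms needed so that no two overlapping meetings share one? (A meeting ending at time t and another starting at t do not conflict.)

4

Count concurrent intervals with a sweep; the peak is the room count.
Events (time:±→running): 0:+→1 1:-→0 1:+→1 2:+→2 3:-→1 5:-→0 10:+→1 12:+→2 14:+→3 15:+→4 … peak 4.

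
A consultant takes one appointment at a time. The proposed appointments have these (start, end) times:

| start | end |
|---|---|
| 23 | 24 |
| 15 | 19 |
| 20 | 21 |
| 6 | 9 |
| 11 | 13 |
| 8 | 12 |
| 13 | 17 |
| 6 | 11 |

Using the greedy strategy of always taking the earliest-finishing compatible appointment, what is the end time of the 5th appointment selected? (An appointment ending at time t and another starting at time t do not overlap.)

24

Greedy by earliest finish: after sorting by end time, pick each interval compatible with the last pick.
Sorted by end: (6,9)  (6,11)  (8,12)  (11,13)  (13,17)  (15,19)  (20,21)  (23,24)
take (6,9); skip (6,11); take (11,13); take (13,17); take (20,21); take (23,24).
Selected: (6,9) (11,13) (13,17) (20,21) (23,24)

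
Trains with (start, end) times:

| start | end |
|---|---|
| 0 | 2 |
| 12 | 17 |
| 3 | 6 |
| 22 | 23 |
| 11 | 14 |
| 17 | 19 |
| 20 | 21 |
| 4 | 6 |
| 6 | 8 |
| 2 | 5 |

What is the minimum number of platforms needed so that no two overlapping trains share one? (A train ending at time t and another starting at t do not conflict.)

3

The answer is the maximum number of intervals overlapping at any instant.
Events (time:±→running): 0:+→1 2:-→0 2:+→1 3:+→2 4:+→3 … peak 3.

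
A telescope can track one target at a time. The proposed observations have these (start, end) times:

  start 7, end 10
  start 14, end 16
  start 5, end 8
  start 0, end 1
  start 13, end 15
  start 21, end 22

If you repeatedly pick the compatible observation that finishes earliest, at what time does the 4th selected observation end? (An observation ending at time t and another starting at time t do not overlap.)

22

Order by finish time; keep every interval that doesn't clash with the previous kept one.
By end time: (0,1), (5,8), (7,10), (13,15), (14,16), (21,22).
Pick (0,1); next start ≥ 1 → (5,8); next start ≥ 8 → (13,15); next start ≥ 15 → (21,22).
Selected: (0,1) (5,8) (13,15) (21,22)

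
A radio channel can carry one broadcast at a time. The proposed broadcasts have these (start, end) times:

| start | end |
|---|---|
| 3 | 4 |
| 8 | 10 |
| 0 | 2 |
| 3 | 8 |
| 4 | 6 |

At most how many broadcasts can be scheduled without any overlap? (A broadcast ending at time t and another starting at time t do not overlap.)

Greedy by earliest finish: after sorting by end time, pick each interval compatible with the last pick.
By end time: (0,2), (3,4), (4,6), (3,8), (8,10).
Pick (0,2); next start ≥ 2 → (3,4); next start ≥ 4 → (4,6); next start ≥ 6 → (8,10).
Selected 4 broadcasts.

4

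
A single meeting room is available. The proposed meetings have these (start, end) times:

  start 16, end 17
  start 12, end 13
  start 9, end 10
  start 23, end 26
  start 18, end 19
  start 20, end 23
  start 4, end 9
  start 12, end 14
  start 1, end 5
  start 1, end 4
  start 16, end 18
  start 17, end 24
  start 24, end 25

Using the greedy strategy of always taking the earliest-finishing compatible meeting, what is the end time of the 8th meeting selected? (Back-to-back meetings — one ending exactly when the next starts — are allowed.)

25

Greedy by earliest finish: after sorting by end time, pick each interval compatible with the last pick.
Sorted by end: (1,4)  (1,5)  (4,9)  (9,10)  (12,13)  (12,14)  (16,17)  (16,18)  (18,19)  (20,23)  (17,24)  (24,25)  (23,26)
take (1,4); skip (1,5); take (4,9); take (9,10); take (12,13); take (16,17); take (18,19); take (20,23); skip (17,24); take (24,25); skip (23,26).
Selected: (1,4) (4,9) (9,10) (12,13) (16,17) (18,19) (20,23) (24,25)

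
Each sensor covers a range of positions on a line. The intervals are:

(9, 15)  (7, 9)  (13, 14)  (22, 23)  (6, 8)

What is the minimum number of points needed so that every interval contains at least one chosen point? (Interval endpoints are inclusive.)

Process intervals by earliest right end; each time one isn't hit yet, stab at its right endpoint.
Sorted: [6,8] [7,9] [13,14] [9,15] [22,23]
{[6,8],[7,9]} hit by 8; {[13,14],[9,15]} hit by 14; {[22,23]} hit by 23.
Points: 8, 14, 23 (3 total).

3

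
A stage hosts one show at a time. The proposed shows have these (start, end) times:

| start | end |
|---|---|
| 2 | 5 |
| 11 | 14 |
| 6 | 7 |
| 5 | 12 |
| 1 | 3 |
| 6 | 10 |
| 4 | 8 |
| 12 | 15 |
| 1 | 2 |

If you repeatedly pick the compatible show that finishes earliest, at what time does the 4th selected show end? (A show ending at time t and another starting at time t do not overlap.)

Sort by end time and greedily take each interval whose start is ≥ the last chosen end.
Sorted by end: (1,2)  (1,3)  (2,5)  (6,7)  (4,8)  (6,10)  (5,12)  (11,14)  (12,15)
take (1,2); take (2,5); take (6,7); skip (6,10); take (11,14); skip (12,15).
Selected: (1,2) (2,5) (6,7) (11,14)

14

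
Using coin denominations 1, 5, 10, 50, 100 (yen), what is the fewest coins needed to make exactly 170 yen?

170 − 1×100→70 − 1×50→20 − 2×10→0
Total coins = 1 + 1 + 2 = 4

4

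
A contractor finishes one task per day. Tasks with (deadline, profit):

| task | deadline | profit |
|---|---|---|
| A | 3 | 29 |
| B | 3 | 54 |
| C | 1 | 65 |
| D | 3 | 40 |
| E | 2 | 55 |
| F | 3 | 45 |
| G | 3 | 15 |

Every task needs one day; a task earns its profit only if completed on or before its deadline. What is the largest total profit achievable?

174

Sort by profit descending; place each in the latest free slot ≤ its deadline.
Profit order: C=65 E=55 B=54 F=45 D=40 A=29 G=15
Assign: C→slot 1, E→slot 2, B→slot 3, F skipped, D skipped, A skipped, G skipped.
Slots: [1:C] [2:E] [3:B]
Profit = 65 + 55 + 54 = 174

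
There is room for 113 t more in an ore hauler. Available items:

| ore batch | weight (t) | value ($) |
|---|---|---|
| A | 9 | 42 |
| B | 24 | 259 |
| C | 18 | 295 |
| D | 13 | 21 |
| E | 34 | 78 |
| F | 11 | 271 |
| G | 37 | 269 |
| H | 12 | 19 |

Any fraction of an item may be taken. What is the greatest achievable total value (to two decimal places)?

Greedy by value/weight ratio, highest first.
Ratios (sorted): F 24.64, C 16.39, B 10.79, G 7.27, A 4.67, E 2.29, D 1.62, H 1.58
take F (11 @ 271); take C (18 @ 295); take B (24 @ 259); take G (37 @ 269); take A (9 @ 42); take 14/34 of E → 32.12. Capacity used 113/113.
Total value = 1168.12

1168.12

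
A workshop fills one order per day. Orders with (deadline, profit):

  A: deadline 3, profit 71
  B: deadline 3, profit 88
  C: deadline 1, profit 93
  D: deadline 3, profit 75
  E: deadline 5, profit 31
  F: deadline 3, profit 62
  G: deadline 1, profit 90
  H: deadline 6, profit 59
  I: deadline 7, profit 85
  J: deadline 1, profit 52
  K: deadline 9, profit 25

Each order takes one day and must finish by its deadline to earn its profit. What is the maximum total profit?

Sort by profit descending; place each in the latest free slot ≤ its deadline.
Profit order: C=93 G=90 B=88 I=85 D=75 A=71 F=62 H=59 J=52 E=31 K=25
Assign: C→slot 1, G skipped, B→slot 3, I→slot 7, D→slot 2, A skipped, F skipped, H→slot 6, J skipped, E→slot 5, K→slot 9.
Slots: [1:C] [2:D] [3:B] [5:E] [6:H] [7:I] [9:K]
Profit = 93 + 75 + 88 + 31 + 59 + 85 + 25 = 456

456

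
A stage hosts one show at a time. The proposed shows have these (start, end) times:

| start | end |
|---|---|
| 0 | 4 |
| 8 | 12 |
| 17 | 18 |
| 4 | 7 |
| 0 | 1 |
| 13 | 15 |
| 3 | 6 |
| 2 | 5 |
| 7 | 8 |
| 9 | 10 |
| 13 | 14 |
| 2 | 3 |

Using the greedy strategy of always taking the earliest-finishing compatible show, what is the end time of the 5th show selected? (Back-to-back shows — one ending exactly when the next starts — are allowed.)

By end time: (0,1), (2,3), (0,4), (2,5), (3,6), (4,7), (7,8), (9,10), (8,12), (13,14), (13,15), (17,18).
Pick (0,1); next start ≥ 1 → (2,3); next start ≥ 3 → (3,6); next start ≥ 6 → (7,8); next start ≥ 8 → (9,10); next start ≥ 10 → (13,14); next start ≥ 14 → (17,18).
Selected: (0,1) (2,3) (3,6) (7,8) (9,10) (13,14) (17,18)

10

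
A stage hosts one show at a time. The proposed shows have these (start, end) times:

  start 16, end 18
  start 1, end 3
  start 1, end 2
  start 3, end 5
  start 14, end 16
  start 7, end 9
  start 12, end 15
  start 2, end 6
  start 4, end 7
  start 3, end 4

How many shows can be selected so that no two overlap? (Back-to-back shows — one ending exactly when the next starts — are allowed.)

By end time: (1,2), (1,3), (3,4), (3,5), (2,6), (4,7), (7,9), (12,15), (14,16), (16,18).
Pick (1,2); next start ≥ 2 → (3,4); next start ≥ 4 → (4,7); next start ≥ 7 → (7,9); next start ≥ 9 → (12,15); next start ≥ 15 → (16,18).
Selected 6 shows.

6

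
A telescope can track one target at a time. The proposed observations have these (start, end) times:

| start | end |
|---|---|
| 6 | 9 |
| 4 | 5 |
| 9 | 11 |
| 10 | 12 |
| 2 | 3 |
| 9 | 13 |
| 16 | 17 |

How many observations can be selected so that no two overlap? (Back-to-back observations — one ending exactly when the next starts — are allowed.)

5

Order by finish time; keep every interval that doesn't clash with the previous kept one.
Sorted by end: (2,3)  (4,5)  (6,9)  (9,11)  (10,12)  (9,13)  (16,17)
take (2,3); take (4,5); take (6,9); take (9,11); skip (10,12); take (16,17).
Selected 5 observations.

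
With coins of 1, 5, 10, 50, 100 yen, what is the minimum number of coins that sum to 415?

6

Use the largest denomination that fits, subtract, and repeat.
415 − 4×100→15 − 1×10→5 − 1×5→0
Total coins = 4 + 1 + 1 = 6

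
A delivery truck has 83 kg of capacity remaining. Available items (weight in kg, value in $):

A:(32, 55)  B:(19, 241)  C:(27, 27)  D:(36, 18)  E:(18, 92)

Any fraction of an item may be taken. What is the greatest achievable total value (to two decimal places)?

Ratios (sorted): B 12.68, E 5.11, A 1.72, C 1.00, D 0.50
take B (19 @ 241); take E (18 @ 92); take A (32 @ 55); take 14/27 of C → 14.00. Capacity used 83/83.
Total value = 402.00

402.00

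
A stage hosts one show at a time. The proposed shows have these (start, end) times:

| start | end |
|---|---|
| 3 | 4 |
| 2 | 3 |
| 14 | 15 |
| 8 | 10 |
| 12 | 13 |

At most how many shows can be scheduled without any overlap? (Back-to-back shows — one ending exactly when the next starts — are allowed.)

5

Sorted by end: (2,3)  (3,4)  (8,10)  (12,13)  (14,15)
take (2,3); take (3,4); take (8,10); take (12,13); take (14,15).
Selected 5 shows.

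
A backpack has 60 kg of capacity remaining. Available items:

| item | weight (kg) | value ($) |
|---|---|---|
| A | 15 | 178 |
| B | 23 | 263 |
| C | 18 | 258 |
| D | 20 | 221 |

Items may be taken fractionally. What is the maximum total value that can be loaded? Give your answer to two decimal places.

Greedy by value/weight ratio, highest first.
Order: C (258/18=14.33) > A (178/15=11.87) > B (263/23=11.43) > D (221/20=11.05)
Fill: take C (18 @ 258) → take A (15 @ 178) → take B (23 @ 263) → take 4/20 of D → 44.20; 60/60 used.
Total value = 743.20

743.20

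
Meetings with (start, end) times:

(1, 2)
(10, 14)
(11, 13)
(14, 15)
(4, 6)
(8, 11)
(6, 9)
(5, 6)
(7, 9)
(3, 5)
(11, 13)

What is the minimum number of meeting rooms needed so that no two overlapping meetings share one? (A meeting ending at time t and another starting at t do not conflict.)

3

The answer is the maximum number of intervals overlapping at any instant.
starts: [1, 3, 4, 5, 6, 7, 8, 10, 11, 11, 14]
ends:   [2, 5, 6, 6, 9, 9, 11, 13, 13, 14, 15]
s1→1 e2→0 s3→1 s4→2 e5→1 s5→2 e6→1 e6→0 s6→1 s7→2 s8→3  — peak 3.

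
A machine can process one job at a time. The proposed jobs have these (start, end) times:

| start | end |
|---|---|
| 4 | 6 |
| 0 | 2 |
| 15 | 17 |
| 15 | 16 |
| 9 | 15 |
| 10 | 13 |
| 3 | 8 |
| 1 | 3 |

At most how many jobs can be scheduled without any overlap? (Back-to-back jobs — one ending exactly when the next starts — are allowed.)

Sort by end time and greedily take each interval whose start is ≥ the last chosen end.
Sorted by end: (0,2)  (1,3)  (4,6)  (3,8)  (10,13)  (9,15)  (15,16)  (15,17)
take (0,2); take (4,6); take (10,13); skip (9,15); take (15,16); skip (15,17).
Selected 4 jobs.

4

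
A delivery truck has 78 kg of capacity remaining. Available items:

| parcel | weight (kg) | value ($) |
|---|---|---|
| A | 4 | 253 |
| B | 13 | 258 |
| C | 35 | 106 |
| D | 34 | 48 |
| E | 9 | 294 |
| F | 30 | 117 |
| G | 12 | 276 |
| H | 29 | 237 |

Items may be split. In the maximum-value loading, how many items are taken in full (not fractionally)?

5

Ratios (sorted): A 63.25, E 32.67, G 23.00, B 19.85, H 8.17, F 3.90, C 3.03, D 1.41
take A (4 @ 253); take E (9 @ 294); take G (12 @ 276); take B (13 @ 258); take H (29 @ 237); take 11/30 of F → 42.90. Capacity used 78/78.
5 item(s) taken whole; one partial (take 11/30 of F).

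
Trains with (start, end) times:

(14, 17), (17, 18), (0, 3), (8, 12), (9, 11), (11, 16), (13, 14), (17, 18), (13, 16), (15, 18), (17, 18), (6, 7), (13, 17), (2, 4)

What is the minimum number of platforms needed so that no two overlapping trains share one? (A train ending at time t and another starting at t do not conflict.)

5

Count concurrent intervals with a sweep; the peak is the room count.
Events (time:±→running): 0:+→1 2:+→2 3:-→1 4:-→0 6:+→1 7:-→0 8:+→1 9:+→2 11:-→1 11:+→2 12:-→1 13:+→2 13:+→3 13:+→4 14:-→3 14:+→4 15:+→5 … peak 5.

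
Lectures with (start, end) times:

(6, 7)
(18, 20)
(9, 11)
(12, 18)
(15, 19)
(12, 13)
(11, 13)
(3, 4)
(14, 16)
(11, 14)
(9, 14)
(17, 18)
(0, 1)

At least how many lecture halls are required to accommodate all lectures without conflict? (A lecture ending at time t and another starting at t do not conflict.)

5

The answer is the maximum number of intervals overlapping at any instant.
starts: [0, 3, 6, 9, 9, 11, 11, 12, 12, 14, 15, 17, 18]
ends:   [1, 4, 7, 11, 13, 13, 14, 14, 16, 18, 18, 19, 20]
s0→1 e1→0 s3→1 e4→0 s6→1 e7→0 s9→1 s9→2 e11→1 s11→2 s11→3 s12→4 s12→5  — peak 5.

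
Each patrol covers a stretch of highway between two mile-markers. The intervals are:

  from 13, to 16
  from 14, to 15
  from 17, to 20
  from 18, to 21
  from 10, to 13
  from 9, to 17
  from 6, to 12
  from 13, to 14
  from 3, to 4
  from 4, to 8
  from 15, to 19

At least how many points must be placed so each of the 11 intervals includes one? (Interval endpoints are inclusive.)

4

Process intervals by earliest right end; each time one isn't hit yet, stab at its right endpoint.
Sorted: [3,4] [4,8] [6,12] [10,13] [13,14] [14,15] [13,16] [9,17] [15,19] [17,20] [18,21]
{[3,4],[4,8]} hit by 4; {[6,12],[10,13]} hit by 12; {[13,14],[14,15],[13,16],[9,17]} hit by 14; {[15,19],[17,20],[18,21]} hit by 19.
Points: 4, 12, 14, 19 (4 total).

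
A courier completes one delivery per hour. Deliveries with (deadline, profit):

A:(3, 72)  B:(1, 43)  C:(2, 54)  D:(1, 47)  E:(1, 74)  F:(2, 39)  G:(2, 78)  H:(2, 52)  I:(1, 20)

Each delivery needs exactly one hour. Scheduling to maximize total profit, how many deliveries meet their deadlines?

3

By profit: G(d2,78), E(d1,74), A(d3,72), C(d2,54), H(d2,52), D(d1,47), B(d1,43), F(d2,39), I(d1,20)
G→slot 2; E→slot 1; A→slot 3; C skipped; H skipped; D skipped; B skipped; F skipped; I skipped.
3 of 9 scheduled.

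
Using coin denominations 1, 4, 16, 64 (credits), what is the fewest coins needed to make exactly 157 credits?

Use the largest denomination that fits, subtract, and repeat.
157 − 2×64→29 − 1×16→13 − 3×4→1 − 1×1→0
Total coins = 2 + 1 + 3 + 1 = 7

7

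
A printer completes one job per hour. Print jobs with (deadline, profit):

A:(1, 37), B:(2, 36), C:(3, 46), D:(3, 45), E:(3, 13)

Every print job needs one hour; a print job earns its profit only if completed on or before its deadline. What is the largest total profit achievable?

128

By profit: C(d3,46), D(d3,45), A(d1,37), B(d2,36), E(d3,13)
C→slot 3; D→slot 2; A→slot 1; B skipped; E skipped.
Profit = 37 + 45 + 46 = 128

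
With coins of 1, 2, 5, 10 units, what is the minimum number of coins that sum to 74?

74 − 7×10→4 − 2×2→0
Total coins = 7 + 2 = 9

9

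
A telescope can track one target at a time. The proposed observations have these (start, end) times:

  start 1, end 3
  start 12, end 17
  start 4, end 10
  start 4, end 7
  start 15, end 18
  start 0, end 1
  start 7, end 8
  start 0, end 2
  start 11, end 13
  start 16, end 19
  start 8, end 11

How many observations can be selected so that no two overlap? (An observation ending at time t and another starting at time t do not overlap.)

Order by finish time; keep every interval that doesn't clash with the previous kept one.
Sorted by end: (0,1)  (0,2)  (1,3)  (4,7)  (7,8)  (4,10)  (8,11)  (11,13)  (12,17)  (15,18)  (16,19)
take (0,1); skip (0,2); take (1,3); take (4,7); take (7,8); take (8,11); take (11,13); skip (12,17); take (15,18).
Selected 7 observations.

7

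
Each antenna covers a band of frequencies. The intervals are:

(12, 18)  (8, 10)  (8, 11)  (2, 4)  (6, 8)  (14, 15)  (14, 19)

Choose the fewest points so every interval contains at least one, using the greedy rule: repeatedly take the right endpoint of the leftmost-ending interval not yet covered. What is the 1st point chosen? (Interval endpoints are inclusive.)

4

By right end: [2,4]  [6,8]  [8,10]  [8,11]  [14,15]  [12,18]  [14,19]
[2,4] uncovered → point at 4; [6,8] uncovered → point at 8; [14,15] uncovered → point at 15.
Points: 4, 8, 15 (3 total).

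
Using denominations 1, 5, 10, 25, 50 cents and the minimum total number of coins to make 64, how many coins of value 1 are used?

4

Use the largest denomination that fits, subtract, and repeat.
64 = 1×50 + 1×10 + 4×1
Count of 1: 4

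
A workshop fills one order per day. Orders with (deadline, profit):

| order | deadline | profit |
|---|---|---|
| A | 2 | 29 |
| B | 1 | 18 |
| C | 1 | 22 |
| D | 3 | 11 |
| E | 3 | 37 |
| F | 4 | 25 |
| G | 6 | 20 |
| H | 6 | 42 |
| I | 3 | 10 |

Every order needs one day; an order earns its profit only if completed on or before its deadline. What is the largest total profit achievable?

Take jobs in profit order; each goes to the latest open slot no later than its deadline.
By profit: H(d6,42), E(d3,37), A(d2,29), F(d4,25), C(d1,22), G(d6,20), B(d1,18), D(d3,11), I(d3,10)
H→slot 6; E→slot 3; A→slot 2; F→slot 4; C→slot 1; G→slot 5; B skipped; D skipped; I skipped.
Profit = 22 + 29 + 37 + 25 + 20 + 42 = 175

175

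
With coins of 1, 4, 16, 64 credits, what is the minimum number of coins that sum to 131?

5

131 = 2×64 + 3×1
Total coins = 2 + 3 = 5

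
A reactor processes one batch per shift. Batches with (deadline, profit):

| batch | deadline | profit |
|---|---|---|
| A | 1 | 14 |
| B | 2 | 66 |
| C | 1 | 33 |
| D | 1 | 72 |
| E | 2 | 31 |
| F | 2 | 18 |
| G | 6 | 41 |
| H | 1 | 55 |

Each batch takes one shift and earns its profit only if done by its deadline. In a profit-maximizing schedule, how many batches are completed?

3

Profit order: D=72 B=66 H=55 G=41 C=33 E=31 F=18 A=14
Assign: D→slot 1, B→slot 2, H skipped, G→slot 6, C skipped, E skipped, F skipped, A skipped.
Slots: [1:D] [2:B] [6:G]
3 of 8 scheduled.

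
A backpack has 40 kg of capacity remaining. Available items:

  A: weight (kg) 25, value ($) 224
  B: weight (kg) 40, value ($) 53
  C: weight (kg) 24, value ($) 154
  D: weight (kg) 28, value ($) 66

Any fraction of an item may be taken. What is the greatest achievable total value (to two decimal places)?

320.25

Greedy by value/weight ratio, highest first.
Order: A (224/25=8.96) > C (154/24=6.42) > D (66/28=2.36) > B (53/40=1.32)
Fill: take A (25 @ 224) → take 15/24 of C → 96.25; 40/40 used.
Total value = 320.25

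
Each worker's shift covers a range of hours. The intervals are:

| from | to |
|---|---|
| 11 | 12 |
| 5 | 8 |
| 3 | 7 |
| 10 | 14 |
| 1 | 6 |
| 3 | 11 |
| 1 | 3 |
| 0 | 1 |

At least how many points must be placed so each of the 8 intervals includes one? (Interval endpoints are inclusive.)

By right end: [0,1]  [1,3]  [1,6]  [3,7]  [5,8]  [3,11]  [11,12]  [10,14]
[0,1] uncovered → point at 1; [3,7] uncovered → point at 7; [11,12] uncovered → point at 12.
Points: 1, 7, 12 (3 total).

3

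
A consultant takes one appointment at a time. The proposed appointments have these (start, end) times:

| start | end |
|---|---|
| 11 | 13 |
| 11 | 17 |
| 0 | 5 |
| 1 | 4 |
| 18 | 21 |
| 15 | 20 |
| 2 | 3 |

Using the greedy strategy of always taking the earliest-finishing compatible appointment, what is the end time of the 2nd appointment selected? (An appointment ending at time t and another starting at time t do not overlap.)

By end time: (2,3), (1,4), (0,5), (11,13), (11,17), (15,20), (18,21).
Pick (2,3); next start ≥ 3 → (11,13); next start ≥ 13 → (15,20).
Selected: (2,3) (11,13) (15,20)

13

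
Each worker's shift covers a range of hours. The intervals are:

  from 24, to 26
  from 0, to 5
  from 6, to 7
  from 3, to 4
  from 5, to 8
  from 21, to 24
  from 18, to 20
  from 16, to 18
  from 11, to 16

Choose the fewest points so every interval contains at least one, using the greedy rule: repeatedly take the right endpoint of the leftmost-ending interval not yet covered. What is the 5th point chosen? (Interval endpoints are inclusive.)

Process intervals by earliest right end; each time one isn't hit yet, stab at its right endpoint.
By right end: [3,4]  [0,5]  [6,7]  [5,8]  [11,16]  [16,18]  [18,20]  [21,24]  [24,26]
[3,4] uncovered → point at 4; [6,7] uncovered → point at 7; [11,16] uncovered → point at 16; [18,20] uncovered → point at 20; [21,24] uncovered → point at 24.
Points: 4, 7, 16, 20, 24 (5 total).

24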